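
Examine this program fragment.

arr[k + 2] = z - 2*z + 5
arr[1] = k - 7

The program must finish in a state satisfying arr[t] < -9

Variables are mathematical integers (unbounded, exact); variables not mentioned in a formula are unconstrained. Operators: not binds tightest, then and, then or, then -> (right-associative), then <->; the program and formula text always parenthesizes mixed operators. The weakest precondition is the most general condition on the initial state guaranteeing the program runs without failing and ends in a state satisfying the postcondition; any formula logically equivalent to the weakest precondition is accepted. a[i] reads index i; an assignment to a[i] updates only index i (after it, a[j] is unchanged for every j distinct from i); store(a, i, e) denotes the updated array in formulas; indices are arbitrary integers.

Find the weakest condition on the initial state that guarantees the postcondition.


Working backward. After the program, arr[t] < -9 must hold.
Before arr[1] := k - 7: store(arr, 1, k - 7)[t] < -9
Before arr[k + 2] := z - 2*z + 5: store(store(arr, k + 2, -z + 5), 1, k - 7)[t] < -9
Answer: WP = store(store(arr, k + 2, -z + 5), 1, k - 7)[t] < -9


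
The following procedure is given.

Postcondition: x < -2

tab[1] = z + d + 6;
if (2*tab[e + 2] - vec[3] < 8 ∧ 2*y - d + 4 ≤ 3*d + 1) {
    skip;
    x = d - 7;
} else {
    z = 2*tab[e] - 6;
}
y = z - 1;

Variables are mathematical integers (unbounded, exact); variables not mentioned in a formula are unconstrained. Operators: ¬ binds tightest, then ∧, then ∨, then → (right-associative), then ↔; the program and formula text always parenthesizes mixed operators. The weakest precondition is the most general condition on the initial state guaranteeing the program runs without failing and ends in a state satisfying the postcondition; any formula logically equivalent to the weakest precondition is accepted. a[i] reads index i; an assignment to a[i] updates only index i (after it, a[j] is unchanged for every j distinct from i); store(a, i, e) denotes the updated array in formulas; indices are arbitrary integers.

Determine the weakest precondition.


Working backward. After the program, x < -2 must hold.
Before y := z - 1: x < -2
Then branch requires d < 5; else branch requires x < -2.
Before the if: ((2*tab[e + 2] < vec[3] + 8 ∧ 2*y ≤ 4*d - 3) → d < 5) ∧ ((¬(2*tab[e + 2] < vec[3] + 8 ∧ 2*y ≤ 4*d - 3)) → x < -2)
Before tab[1] := z + d + 6: ((2*store(tab, 1, d + z + 6)[e + 2] < vec[3] + 8 ∧ 2*y ≤ 4*d - 3) → d < 5) ∧ ((¬(2*store(tab, 1, d + z + 6)[e + 2] < vec[3] + 8 ∧ 2*y ≤ 4*d - 3)) → x < -2)
Answer: WP = ((2*store(tab, 1, d + z + 6)[e + 2] < vec[3] + 8 ∧ 2*y ≤ 4*d - 3) → d < 5) ∧ ((¬(2*store(tab, 1, d + z + 6)[e + 2] < vec[3] + 8 ∧ 2*y ≤ 4*d - 3)) → x < -2)


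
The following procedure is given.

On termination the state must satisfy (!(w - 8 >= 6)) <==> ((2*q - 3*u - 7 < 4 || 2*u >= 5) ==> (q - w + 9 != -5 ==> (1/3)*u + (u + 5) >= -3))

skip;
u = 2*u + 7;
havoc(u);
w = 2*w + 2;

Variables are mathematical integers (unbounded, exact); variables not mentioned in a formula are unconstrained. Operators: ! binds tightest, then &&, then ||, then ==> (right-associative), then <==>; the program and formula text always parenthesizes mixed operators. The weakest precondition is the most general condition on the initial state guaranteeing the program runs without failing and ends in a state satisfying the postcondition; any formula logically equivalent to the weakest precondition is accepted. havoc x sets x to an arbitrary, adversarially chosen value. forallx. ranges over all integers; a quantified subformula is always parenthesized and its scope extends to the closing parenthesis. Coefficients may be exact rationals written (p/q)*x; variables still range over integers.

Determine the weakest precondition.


Working backward. After the program, the postcondition (!(w - 8 >= 6)) <==> ((2*q - 3*u - 7 < 4 || 2*u >= 5) ==> (q - w + 9 != -5 ==> (1/3)*u + (u + 5) >= -3)) must hold; in canonical form it is (!(w >= 14)) <==> ((2*q < 3*u + 11 || 2*u >= 5) ==> (q != w - 14 ==> (4/3)*u >= -8)).
Before w := 2*w + 2: (!(2*w >= 12)) <==> ((2*q < 3*u + 11 || 2*u >= 5) ==> (q != 2*w - 12 ==> (4/3)*u >= -8))
Before havoc u: forall u_1. ((!(2*w >= 12)) <==> ((2*q < 3*u_1 + 11 || 2*u_1 >= 5) ==> (q != 2*w - 12 ==> (4/3)*u_1 >= -8)))
Before u := 2*u + 7: forall u_1. ((!(2*w >= 12)) <==> ((2*q < 3*u_1 + 11 || 2*u_1 >= 5) ==> (q != 2*w - 12 ==> (4/3)*u_1 >= -8)))
Before skip: forall u_1. ((!(2*w >= 12)) <==> ((2*q < 3*u_1 + 11 || 2*u_1 >= 5) ==> (q != 2*w - 12 ==> (4/3)*u_1 >= -8)))
Answer: WP = forall u_1. ((!(2*w >= 12)) <==> ((2*q < 3*u_1 + 11 || 2*u_1 >= 5) ==> (q != 2*w - 12 ==> (4/3)*u_1 >= -8)))


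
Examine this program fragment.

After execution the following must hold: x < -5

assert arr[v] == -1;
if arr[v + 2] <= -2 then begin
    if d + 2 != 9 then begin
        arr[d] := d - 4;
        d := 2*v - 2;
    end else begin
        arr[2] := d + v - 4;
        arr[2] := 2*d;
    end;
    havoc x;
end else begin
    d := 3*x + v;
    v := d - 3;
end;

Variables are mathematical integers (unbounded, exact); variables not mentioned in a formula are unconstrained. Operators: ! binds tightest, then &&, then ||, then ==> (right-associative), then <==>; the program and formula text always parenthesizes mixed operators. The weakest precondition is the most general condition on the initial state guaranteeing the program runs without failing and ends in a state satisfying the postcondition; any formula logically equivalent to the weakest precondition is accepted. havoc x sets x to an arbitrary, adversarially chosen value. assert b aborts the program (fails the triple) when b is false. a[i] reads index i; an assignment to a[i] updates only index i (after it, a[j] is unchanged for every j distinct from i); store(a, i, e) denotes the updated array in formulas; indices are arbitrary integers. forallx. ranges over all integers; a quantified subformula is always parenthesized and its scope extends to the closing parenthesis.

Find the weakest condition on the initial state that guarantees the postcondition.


Working backward. After the program, x < -5 must hold.
Then branch requires (d != 7 ==> (forall x_1. x_1 < -5)) && ((!(d != 7)) ==> (forall x_1. x_1 < -5)); else branch requires x < -5.
Before the if: (arr[v + 2] <= -2 ==> ((d != 7 ==> (forall x_1. x_1 < -5)) && ((!(d != 7)) ==> (forall x_1. x_1 < -5)))) && ((!(arr[v + 2] <= -2)) ==> x < -5)
Before assert arr[v] == -1: arr[v] == -1 && (arr[v + 2] <= -2 ==> ((d != 7 ==> (forall x_1. x_1 < -5)) && ((!(d != 7)) ==> (forall x_1. x_1 < -5)))) && ((!(arr[v + 2] <= -2)) ==> x < -5)
Answer: WP = arr[v] == -1 && (arr[v + 2] <= -2 ==> ((d != 7 ==> (forall x_1. x_1 < -5)) && ((!(d != 7)) ==> (forall x_1. x_1 < -5)))) && ((!(arr[v + 2] <= -2)) ==> x < -5)


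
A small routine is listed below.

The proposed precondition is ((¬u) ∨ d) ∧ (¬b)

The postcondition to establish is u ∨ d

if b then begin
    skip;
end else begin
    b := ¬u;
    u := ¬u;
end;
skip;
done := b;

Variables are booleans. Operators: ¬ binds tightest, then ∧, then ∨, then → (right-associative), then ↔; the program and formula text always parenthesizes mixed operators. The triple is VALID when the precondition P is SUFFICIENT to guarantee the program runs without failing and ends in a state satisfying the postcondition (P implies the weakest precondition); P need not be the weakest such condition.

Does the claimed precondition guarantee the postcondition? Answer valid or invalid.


Working backward. After the program, u ∨ d must hold.
Before done := b: u ∨ d
Before skip: u ∨ d
Then branch requires u ∨ d; else branch requires (¬u) ∨ d.
Before the if: (b → (u ∨ d)) ∧ ((¬b) → ((¬u) ∨ d))
The weakest precondition is (b → (u ∨ d)) ∧ ((¬b) → ((¬u) ∨ d)).
Check whether ((¬u) ∨ d) ∧ (¬b) implies it.
Every state satisfying the precondition satisfies the weakest precondition: the implication holds.
Answer: valid


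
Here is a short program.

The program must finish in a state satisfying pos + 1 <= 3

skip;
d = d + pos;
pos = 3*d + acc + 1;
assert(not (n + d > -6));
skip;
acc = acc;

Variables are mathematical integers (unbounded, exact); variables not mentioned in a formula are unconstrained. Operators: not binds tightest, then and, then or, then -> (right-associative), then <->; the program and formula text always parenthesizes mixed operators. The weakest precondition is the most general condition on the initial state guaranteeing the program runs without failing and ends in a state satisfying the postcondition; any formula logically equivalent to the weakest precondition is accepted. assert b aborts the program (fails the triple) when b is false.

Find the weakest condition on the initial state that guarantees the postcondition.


Working backward. After the program, the postcondition pos + 1 <= 3 must hold; in canonical form it is pos <= 2.
Before acc := acc: pos <= 2
Before skip: pos <= 2
Before assert not (n + d > -6): (not (d + n > -6)) and pos <= 2
Before pos := 3*d + acc + 1: (not (d + n > -6)) and acc + 3*d <= 1
Before d := d + pos: (not (d + n + pos > -6)) and acc + 3*d + 3*pos <= 1
Before skip: (not (d + n + pos > -6)) and acc + 3*d + 3*pos <= 1
Answer: WP = (not (d + n + pos > -6)) and acc + 3*d + 3*pos <= 1


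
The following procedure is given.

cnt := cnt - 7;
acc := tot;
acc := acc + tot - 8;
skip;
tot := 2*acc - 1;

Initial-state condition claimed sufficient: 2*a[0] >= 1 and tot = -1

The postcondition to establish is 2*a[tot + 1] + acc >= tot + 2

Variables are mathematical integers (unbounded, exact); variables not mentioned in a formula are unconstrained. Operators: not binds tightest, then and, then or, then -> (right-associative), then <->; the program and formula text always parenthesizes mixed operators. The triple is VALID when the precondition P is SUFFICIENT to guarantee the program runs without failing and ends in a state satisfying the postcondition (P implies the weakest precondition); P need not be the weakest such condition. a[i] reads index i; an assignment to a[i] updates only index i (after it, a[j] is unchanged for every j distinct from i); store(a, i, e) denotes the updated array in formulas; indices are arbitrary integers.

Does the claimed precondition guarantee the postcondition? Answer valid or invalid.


Working backward. After the program, 2*a[tot + 1] + acc >= tot + 2 must hold.
Before tot := 2*acc - 1: 2*a[2*acc] >= acc + 1
Before skip: 2*a[2*acc] >= acc + 1
Before acc := acc + tot - 8: 2*a[2*acc + 2*tot - 16] >= acc + tot - 7
Before acc := tot: 2*a[4*tot - 16] >= 2*tot - 7
Before cnt := cnt - 7: 2*a[4*tot - 16] >= 2*tot - 7
The weakest precondition is 2*a[4*tot - 16] >= 2*tot - 7.
Check whether 2*a[0] >= 1 and tot = -1 implies it.
Countermodel: at the initial state a = {[-20] = -5, [0] = 1, elsewhere 1}, tot = -1, the precondition holds but the weakest precondition fails.
Answer: invalid


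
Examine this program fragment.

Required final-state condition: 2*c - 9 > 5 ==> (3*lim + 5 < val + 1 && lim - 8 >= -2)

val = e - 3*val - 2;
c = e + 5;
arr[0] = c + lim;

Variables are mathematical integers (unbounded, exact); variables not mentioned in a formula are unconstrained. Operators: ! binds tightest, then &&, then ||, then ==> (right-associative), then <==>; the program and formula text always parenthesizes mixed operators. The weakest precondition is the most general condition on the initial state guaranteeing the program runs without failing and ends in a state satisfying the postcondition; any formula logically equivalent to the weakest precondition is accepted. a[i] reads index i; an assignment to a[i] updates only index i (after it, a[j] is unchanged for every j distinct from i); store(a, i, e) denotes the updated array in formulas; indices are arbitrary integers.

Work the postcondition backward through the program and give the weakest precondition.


Working backward. After the program, the postcondition 2*c - 9 > 5 ==> (3*lim + 5 < val + 1 && lim - 8 >= -2) must hold; in canonical form it is 2*c > 14 ==> (3*lim < val - 4 && lim >= 6).
Before arr[0] := c + lim: 2*c > 14 ==> (3*lim < val - 4 && lim >= 6)
Before c := e + 5: 2*e > 4 ==> (3*lim < val - 4 && lim >= 6)
Before val := e - 3*val - 2: 2*e > 4 ==> (3*lim + 3*val < e - 6 && lim >= 6)
Answer: WP = 2*e > 4 ==> (3*lim + 3*val < e - 6 && lim >= 6)


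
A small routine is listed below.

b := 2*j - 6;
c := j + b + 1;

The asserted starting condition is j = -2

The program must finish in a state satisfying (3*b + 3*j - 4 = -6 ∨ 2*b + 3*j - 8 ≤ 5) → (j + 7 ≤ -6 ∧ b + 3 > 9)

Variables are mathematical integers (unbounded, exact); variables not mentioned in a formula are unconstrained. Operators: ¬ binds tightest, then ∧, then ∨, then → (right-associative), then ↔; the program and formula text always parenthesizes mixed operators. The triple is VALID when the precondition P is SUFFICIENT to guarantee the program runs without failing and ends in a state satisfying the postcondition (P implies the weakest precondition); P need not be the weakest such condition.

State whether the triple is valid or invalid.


Working backward. After the program, the postcondition (3*b + 3*j - 4 = -6 ∨ 2*b + 3*j - 8 ≤ 5) → (j + 7 ≤ -6 ∧ b + 3 > 9) must hold; in canonical form it is (3*b + 3*j = -2 ∨ 2*b + 3*j ≤ 13) → (j ≤ -13 ∧ b > 6).
Before c := j + b + 1: (3*b + 3*j = -2 ∨ 2*b + 3*j ≤ 13) → (j ≤ -13 ∧ b > 6)
Before b := 2*j - 6: (9*j = 16 ∨ 7*j ≤ 25) → (j ≤ -13 ∧ 2*j > 12)
The weakest precondition is (9*j = 16 ∨ 7*j ≤ 25) → (j ≤ -13 ∧ 2*j > 12).
Check whether j = -2 implies it.
Countermodel: at the initial state j = -2, the precondition holds but the weakest precondition fails.
Answer: invalid


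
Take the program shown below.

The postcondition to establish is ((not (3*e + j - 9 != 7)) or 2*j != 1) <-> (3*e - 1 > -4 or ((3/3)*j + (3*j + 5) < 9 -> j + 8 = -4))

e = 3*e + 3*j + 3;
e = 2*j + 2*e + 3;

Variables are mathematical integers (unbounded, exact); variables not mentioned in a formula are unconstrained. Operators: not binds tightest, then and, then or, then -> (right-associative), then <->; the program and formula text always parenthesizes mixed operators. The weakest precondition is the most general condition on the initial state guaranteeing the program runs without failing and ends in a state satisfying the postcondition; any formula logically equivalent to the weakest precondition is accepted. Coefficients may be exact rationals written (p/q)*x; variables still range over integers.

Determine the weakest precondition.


Working backward. After the program, the postcondition ((not (3*e + j - 9 != 7)) or 2*j != 1) <-> (3*e - 1 > -4 or ((3/3)*j + (3*j + 5) < 9 -> j + 8 = -4)) must hold; in canonical form it is ((not (3*e + j != 16)) or 2*j != 1) <-> (3*e > -3 or (4*j < 4 -> j = -12)).
Before e := 2*j + 2*e + 3: ((not (6*e + 7*j != 7)) or 2*j != 1) <-> (6*e + 6*j > -12 or (4*j < 4 -> j = -12))
Before e := 3*e + 3*j + 3: ((not (18*e + 25*j != -11)) or 2*j != 1) <-> (18*e + 24*j > -30 or (4*j < 4 -> j = -12))
Answer: WP = ((not (18*e + 25*j != -11)) or 2*j != 1) <-> (18*e + 24*j > -30 or (4*j < 4 -> j = -12))


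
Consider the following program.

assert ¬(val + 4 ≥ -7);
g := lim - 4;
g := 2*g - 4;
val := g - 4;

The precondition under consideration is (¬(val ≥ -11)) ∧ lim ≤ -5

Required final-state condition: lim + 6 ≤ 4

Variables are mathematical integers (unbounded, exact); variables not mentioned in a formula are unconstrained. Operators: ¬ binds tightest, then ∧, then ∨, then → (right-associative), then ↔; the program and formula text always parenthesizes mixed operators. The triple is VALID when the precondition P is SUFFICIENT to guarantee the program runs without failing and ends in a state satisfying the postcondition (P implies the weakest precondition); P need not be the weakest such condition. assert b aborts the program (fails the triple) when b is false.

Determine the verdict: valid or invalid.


Working backward. After the program, the postcondition lim + 6 ≤ 4 must hold; in canonical form it is lim ≤ -2.
Before val := g - 4: lim ≤ -2
Before g := 2*g - 4: lim ≤ -2
Before g := lim - 4: lim ≤ -2
Before assert ¬(val + 4 ≥ -7): (¬(val ≥ -11)) ∧ lim ≤ -2
The weakest precondition is (¬(val ≥ -11)) ∧ lim ≤ -2.
Check whether (¬(val ≥ -11)) ∧ lim ≤ -5 implies it.
Every state satisfying the precondition satisfies the weakest precondition: the implication holds.
Answer: valid


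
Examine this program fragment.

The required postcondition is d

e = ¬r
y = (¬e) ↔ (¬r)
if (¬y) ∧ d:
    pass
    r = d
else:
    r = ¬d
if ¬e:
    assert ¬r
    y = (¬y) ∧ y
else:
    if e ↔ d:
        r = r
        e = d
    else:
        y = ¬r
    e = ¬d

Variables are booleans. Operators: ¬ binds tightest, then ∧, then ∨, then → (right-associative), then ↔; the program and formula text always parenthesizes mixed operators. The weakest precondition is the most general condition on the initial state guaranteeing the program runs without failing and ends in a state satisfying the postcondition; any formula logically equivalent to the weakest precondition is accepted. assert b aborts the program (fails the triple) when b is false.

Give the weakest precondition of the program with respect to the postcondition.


Working backward. After the program, d must hold.
Then branch requires (¬r) ∧ d; else branch requires ((e ↔ d) → d) ∧ ((¬(e ↔ d)) → d).
Before the if: ((¬e) → ((¬r) ∧ d)) ∧ (e → (((e ↔ d) → d) ∧ ((¬(e ↔ d)) → d)))
Then branch requires e ∧ (e → (((e ↔ d) → d) ∧ ((¬(e ↔ d)) → d))); else branch requires ((¬e) → d) ∧ (e → (((e ↔ d) → d) ∧ ((¬(e ↔ d)) → d))).
Before the if: (((¬y) ∧ d) → (e ∧ (e → (((e ↔ d) → d) ∧ ((¬(e ↔ d)) → d))))) ∧ ((¬((¬y) ∧ d)) → (((¬e) → d) ∧ (e → (((e ↔ d) → d) ∧ ((¬(e ↔ d)) → d)))))
Before y := (¬e) ↔ (¬r): (((¬((¬e) ↔ (¬r))) ∧ d) → (e ∧ (e → (((e ↔ d) → d) ∧ ((¬(e ↔ d)) → d))))) ∧ ((¬((¬((¬e) ↔ (¬r))) ∧ d)) → (((¬e) → d) ∧ (e → (((e ↔ d) → d) ∧ ((¬(e ↔ d)) → d)))))
Before e := ¬r: (((¬(r ↔ (¬r))) ∧ d) → ((¬r) ∧ ((¬r) → ((((¬r) ↔ d) → d) ∧ ((¬((¬r) ↔ d)) → d))))) ∧ ((¬((¬(r ↔ (¬r))) ∧ d)) → ((r → d) ∧ ((¬r) → ((((¬r) ↔ d) → d) ∧ ((¬((¬r) ↔ d)) → d)))))
Answer: WP = (((¬(r ↔ (¬r))) ∧ d) → ((¬r) ∧ ((¬r) → ((((¬r) ↔ d) → d) ∧ ((¬((¬r) ↔ d)) → d))))) ∧ ((¬((¬(r ↔ (¬r))) ∧ d)) → ((r → d) ∧ ((¬r) → ((((¬r) ↔ d) → d) ∧ ((¬((¬r) ↔ d)) → d)))))


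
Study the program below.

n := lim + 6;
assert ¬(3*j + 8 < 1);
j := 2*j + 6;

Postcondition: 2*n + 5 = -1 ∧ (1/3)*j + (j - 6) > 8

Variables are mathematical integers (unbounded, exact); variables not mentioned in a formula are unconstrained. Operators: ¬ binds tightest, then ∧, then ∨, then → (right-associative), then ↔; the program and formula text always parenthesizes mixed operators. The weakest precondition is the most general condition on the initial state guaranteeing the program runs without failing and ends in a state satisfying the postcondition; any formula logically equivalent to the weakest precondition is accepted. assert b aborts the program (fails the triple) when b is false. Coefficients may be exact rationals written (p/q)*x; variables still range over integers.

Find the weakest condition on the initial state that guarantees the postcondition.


Working backward. After the program, the postcondition 2*n + 5 = -1 ∧ (1/3)*j + (j - 6) > 8 must hold; in canonical form it is 2*n = -6 ∧ (4/3)*j > 14.
Before j := 2*j + 6: 2*n = -6 ∧ (8/3)*j > 6
Before assert ¬(3*j + 8 < 1): (¬(3*j < -7)) ∧ 2*n = -6 ∧ (8/3)*j > 6
Before n := lim + 6: (¬(3*j < -7)) ∧ 2*lim = -18 ∧ (8/3)*j > 6
Answer: WP = (¬(3*j < -7)) ∧ 2*lim = -18 ∧ (8/3)*j > 6


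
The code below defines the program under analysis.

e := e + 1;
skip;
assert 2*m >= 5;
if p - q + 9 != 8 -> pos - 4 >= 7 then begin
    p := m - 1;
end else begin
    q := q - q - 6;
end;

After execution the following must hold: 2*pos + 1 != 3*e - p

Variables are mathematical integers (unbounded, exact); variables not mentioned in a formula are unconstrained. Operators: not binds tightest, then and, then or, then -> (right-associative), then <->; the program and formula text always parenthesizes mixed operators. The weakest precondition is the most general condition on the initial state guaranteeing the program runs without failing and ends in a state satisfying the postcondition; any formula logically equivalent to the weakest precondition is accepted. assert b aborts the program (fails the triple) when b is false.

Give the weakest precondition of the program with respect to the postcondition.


Working backward. After the program, the postcondition 2*pos + 1 != 3*e - p must hold; in canonical form it is p + 2*pos != 3*e - 1.
Then branch requires m + 2*pos != 3*e; else branch requires p + 2*pos != 3*e - 1.
Before the if: ((p != q - 1 -> pos >= 11) -> m + 2*pos != 3*e) and ((not (p != q - 1 -> pos >= 11)) -> p + 2*pos != 3*e - 1)
Before assert 2*m >= 5: 2*m >= 5 and ((p != q - 1 -> pos >= 11) -> m + 2*pos != 3*e) and ((not (p != q - 1 -> pos >= 11)) -> p + 2*pos != 3*e - 1)
Before skip: 2*m >= 5 and ((p != q - 1 -> pos >= 11) -> m + 2*pos != 3*e) and ((not (p != q - 1 -> pos >= 11)) -> p + 2*pos != 3*e - 1)
Before e := e + 1: 2*m >= 5 and ((p != q - 1 -> pos >= 11) -> m + 2*pos != 3*e + 3) and ((not (p != q - 1 -> pos >= 11)) -> p + 2*pos != 3*e + 2)
Answer: WP = 2*m >= 5 and ((p != q - 1 -> pos >= 11) -> m + 2*pos != 3*e + 3) and ((not (p != q - 1 -> pos >= 11)) -> p + 2*pos != 3*e + 2)


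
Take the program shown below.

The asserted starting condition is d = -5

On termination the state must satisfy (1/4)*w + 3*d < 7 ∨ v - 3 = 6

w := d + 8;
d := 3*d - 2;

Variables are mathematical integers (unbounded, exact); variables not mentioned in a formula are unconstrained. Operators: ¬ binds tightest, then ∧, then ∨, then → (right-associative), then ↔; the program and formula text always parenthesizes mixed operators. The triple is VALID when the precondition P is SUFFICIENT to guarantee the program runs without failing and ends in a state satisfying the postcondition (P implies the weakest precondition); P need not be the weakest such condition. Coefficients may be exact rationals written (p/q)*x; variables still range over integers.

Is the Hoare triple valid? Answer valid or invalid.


Working backward. After the program, the postcondition (1/4)*w + 3*d < 7 ∨ v - 3 = 6 must hold; in canonical form it is 3*d + (1/4)*w < 7 ∨ v = 9.
Before d := 3*d - 2: 9*d + (1/4)*w < 13 ∨ v = 9
Before w := d + 8: (37/4)*d < 11 ∨ v = 9
The weakest precondition is (37/4)*d < 11 ∨ v = 9.
Check whether d = -5 implies it.
Every state satisfying the precondition satisfies the weakest precondition: the implication holds.
Answer: valid


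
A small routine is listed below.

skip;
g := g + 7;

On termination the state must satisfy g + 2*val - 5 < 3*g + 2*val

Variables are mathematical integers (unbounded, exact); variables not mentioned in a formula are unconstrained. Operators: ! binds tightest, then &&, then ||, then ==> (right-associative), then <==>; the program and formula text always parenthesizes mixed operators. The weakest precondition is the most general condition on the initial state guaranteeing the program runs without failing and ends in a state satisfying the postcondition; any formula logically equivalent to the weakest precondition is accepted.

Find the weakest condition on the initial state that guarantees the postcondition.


Working backward. After the program, the postcondition g + 2*val - 5 < 3*g + 2*val must hold; in canonical form it is 2*g > -5.
Before g := g + 7: 2*g > -19
Before skip: 2*g > -19
Answer: WP = 2*g > -19


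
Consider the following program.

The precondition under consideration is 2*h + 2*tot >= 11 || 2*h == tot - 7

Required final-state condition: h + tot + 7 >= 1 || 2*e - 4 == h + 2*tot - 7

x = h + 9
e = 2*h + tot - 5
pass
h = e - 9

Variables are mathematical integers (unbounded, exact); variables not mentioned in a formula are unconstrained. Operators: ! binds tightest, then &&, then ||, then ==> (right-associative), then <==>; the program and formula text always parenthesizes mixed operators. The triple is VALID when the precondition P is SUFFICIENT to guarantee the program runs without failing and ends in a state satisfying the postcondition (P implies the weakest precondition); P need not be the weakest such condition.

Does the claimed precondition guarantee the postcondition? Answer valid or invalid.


Working backward. After the program, the postcondition h + tot + 7 >= 1 || 2*e - 4 == h + 2*tot - 7 must hold; in canonical form it is h + tot >= -6 || 2*e == h + 2*tot - 3.
Before h := e - 9: e + tot >= 3 || e == 2*tot - 12
Before skip: e + tot >= 3 || e == 2*tot - 12
Before e := 2*h + tot - 5: 2*h + 2*tot >= 8 || 2*h == tot - 7
Before x := h + 9: 2*h + 2*tot >= 8 || 2*h == tot - 7
The weakest precondition is 2*h + 2*tot >= 8 || 2*h == tot - 7.
Check whether 2*h + 2*tot >= 11 || 2*h == tot - 7 implies it.
Every state satisfying the precondition satisfies the weakest precondition: the implication holds.
Answer: valid


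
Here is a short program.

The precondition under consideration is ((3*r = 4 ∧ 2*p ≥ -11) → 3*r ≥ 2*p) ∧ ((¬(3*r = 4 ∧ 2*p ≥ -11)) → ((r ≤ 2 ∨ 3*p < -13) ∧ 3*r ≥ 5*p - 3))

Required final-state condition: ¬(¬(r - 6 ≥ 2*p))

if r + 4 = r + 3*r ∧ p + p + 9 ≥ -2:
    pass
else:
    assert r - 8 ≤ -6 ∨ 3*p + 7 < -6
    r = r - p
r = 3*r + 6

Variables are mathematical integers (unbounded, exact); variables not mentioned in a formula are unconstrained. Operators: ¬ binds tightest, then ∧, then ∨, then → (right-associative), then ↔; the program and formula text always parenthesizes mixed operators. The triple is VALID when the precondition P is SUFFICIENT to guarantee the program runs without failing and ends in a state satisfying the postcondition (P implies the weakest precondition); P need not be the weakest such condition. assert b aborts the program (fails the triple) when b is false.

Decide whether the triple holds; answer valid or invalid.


Working backward. After the program, the postcondition ¬(¬(r - 6 ≥ 2*p)) must hold; in canonical form it is r ≥ 2*p + 6.
Before r := 3*r + 6: 3*r ≥ 2*p
Then branch requires 3*r ≥ 2*p; else branch requires (r ≤ 2 ∨ 3*p < -13) ∧ 3*r ≥ 5*p.
Before the if: ((3*r = 4 ∧ 2*p ≥ -11) → 3*r ≥ 2*p) ∧ ((¬(3*r = 4 ∧ 2*p ≥ -11)) → ((r ≤ 2 ∨ 3*p < -13) ∧ 3*r ≥ 5*p))
The weakest precondition is ((3*r = 4 ∧ 2*p ≥ -11) → 3*r ≥ 2*p) ∧ ((¬(3*r = 4 ∧ 2*p ≥ -11)) → ((r ≤ 2 ∨ 3*p < -13) ∧ 3*r ≥ 5*p)).
Check whether ((3*r = 4 ∧ 2*p ≥ -11) → 3*r ≥ 2*p) ∧ ((¬(3*r = 4 ∧ 2*p ≥ -11)) → ((r ≤ 2 ∨ 3*p < -13) ∧ 3*r ≥ 5*p - 3)) implies it.
Countermodel: at the initial state p = -7, r = -12, the precondition holds but the weakest precondition fails.
Answer: invalid


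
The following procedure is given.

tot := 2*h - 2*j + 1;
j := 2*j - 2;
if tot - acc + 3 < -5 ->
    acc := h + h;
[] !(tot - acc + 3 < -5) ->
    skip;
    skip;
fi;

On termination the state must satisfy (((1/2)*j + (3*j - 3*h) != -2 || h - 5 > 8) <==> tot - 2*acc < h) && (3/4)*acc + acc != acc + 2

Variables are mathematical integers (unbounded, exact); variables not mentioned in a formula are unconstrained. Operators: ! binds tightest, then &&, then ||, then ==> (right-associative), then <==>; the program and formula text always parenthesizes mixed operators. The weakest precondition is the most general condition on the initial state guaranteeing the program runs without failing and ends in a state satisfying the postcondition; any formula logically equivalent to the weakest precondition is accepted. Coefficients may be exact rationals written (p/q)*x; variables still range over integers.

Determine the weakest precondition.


Working backward. After the program, the postcondition (((1/2)*j + (3*j - 3*h) != -2 || h - 5 > 8) <==> tot - 2*acc < h) && (3/4)*acc + acc != acc + 2 must hold; in canonical form it is (((7/2)*j != 3*h - 2 || h > 13) <==> tot < 2*acc + h) && (3/4)*acc != 2.
Then branch requires (((7/2)*j != 3*h - 2 || h > 13) <==> tot < 5*h) && (3/2)*h != 2; else branch requires (((7/2)*j != 3*h - 2 || h > 13) <==> tot < 2*acc + h) && (3/4)*acc != 2.
Before the if: (tot < acc - 8 ==> ((((7/2)*j != 3*h - 2 || h > 13) <==> tot < 5*h) && (3/2)*h != 2)) && ((!(tot < acc - 8)) ==> ((((7/2)*j != 3*h - 2 || h > 13) <==> tot < 2*acc + h) && (3/4)*acc != 2))
Before j := 2*j - 2: (tot < acc - 8 ==> (((7*j != 3*h + 5 || h > 13) <==> tot < 5*h) && (3/2)*h != 2)) && ((!(tot < acc - 8)) ==> (((7*j != 3*h + 5 || h > 13) <==> tot < 2*acc + h) && (3/4)*acc != 2))
Before tot := 2*h - 2*j + 1: (2*h < acc + 2*j - 9 ==> (((7*j != 3*h + 5 || h > 13) <==> 3*h + 2*j > 1) && (3/2)*h != 2)) && ((!(2*h < acc + 2*j - 9)) ==> (((7*j != 3*h + 5 || h > 13) <==> h < 2*acc + 2*j - 1) && (3/4)*acc != 2))
Answer: WP = (2*h < acc + 2*j - 9 ==> (((7*j != 3*h + 5 || h > 13) <==> 3*h + 2*j > 1) && (3/2)*h != 2)) && ((!(2*h < acc + 2*j - 9)) ==> (((7*j != 3*h + 5 || h > 13) <==> h < 2*acc + 2*j - 1) && (3/4)*acc != 2))


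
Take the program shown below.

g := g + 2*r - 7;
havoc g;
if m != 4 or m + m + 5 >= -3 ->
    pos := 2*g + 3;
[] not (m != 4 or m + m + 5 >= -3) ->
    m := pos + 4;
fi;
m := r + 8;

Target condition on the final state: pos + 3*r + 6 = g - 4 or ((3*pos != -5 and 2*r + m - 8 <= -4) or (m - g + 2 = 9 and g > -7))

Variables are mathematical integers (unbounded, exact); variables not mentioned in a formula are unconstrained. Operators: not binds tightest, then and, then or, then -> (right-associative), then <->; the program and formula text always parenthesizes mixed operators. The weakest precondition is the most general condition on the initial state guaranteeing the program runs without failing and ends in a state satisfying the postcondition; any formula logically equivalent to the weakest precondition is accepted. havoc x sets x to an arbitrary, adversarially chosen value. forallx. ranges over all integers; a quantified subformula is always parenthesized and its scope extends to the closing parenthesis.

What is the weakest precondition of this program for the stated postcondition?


Working backward. After the program, the postcondition pos + 3*r + 6 = g - 4 or ((3*pos != -5 and 2*r + m - 8 <= -4) or (m - g + 2 = 9 and g > -7)) must hold; in canonical form it is pos + 3*r = g - 10 or (3*pos != -5 and m + 2*r <= 4) or (m = g + 7 and g > -7).
Before m := r + 8: pos + 3*r = g - 10 or (3*pos != -5 and 3*r <= -4) or (r = g - 1 and g > -7)
Then branch requires g + 3*r = -13 or (6*g != -14 and 3*r <= -4) or (r = g - 1 and g > -7); else branch requires pos + 3*r = g - 10 or (3*pos != -5 and 3*r <= -4) or (r = g - 1 and g > -7).
Before the if: ((m != 4 or 2*m >= -8) -> (g + 3*r = -13 or (6*g != -14 and 3*r <= -4) or (r = g - 1 and g > -7))) and ((not (m != 4 or 2*m >= -8)) -> (pos + 3*r = g - 10 or (3*pos != -5 and 3*r <= -4) or (r = g - 1 and g > -7)))
Before havoc g: forall g_1. (((m != 4 or 2*m >= -8) -> (g_1 + 3*r = -13 or (6*g_1 != -14 and 3*r <= -4) or (r = g_1 - 1 and g_1 > -7))) and ((not (m != 4 or 2*m >= -8)) -> (pos + 3*r = g_1 - 10 or (3*pos != -5 and 3*r <= -4) or (r = g_1 - 1 and g_1 > -7))))
Before g := g + 2*r - 7: forall g_1. (((m != 4 or 2*m >= -8) -> (g_1 + 3*r = -13 or (6*g_1 != -14 and 3*r <= -4) or (r = g_1 - 1 and g_1 > -7))) and ((not (m != 4 or 2*m >= -8)) -> (pos + 3*r = g_1 - 10 or (3*pos != -5 and 3*r <= -4) or (r = g_1 - 1 and g_1 > -7))))
Answer: WP = forall g_1. (((m != 4 or 2*m >= -8) -> (g_1 + 3*r = -13 or (6*g_1 != -14 and 3*r <= -4) or (r = g_1 - 1 and g_1 > -7))) and ((not (m != 4 or 2*m >= -8)) -> (pos + 3*r = g_1 - 10 or (3*pos != -5 and 3*r <= -4) or (r = g_1 - 1 and g_1 > -7))))


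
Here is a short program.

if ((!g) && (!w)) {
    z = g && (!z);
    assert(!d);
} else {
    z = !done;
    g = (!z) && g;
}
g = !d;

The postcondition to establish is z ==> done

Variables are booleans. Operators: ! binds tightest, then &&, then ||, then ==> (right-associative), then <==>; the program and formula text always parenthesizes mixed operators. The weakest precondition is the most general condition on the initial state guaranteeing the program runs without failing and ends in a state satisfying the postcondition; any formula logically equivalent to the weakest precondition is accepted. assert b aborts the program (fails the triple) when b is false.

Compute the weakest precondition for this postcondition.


Working backward. After the program, z ==> done must hold.
Before g := !d: z ==> done
Then branch requires (!d) && ((g && (!z)) ==> done); else branch requires (!done) ==> done.
Before the if: (((!g) && (!w)) ==> ((!d) && ((g && (!z)) ==> done))) && ((!((!g) && (!w))) ==> ((!done) ==> done))
Answer: WP = (((!g) && (!w)) ==> ((!d) && ((g && (!z)) ==> done))) && ((!((!g) && (!w))) ==> ((!done) ==> done))


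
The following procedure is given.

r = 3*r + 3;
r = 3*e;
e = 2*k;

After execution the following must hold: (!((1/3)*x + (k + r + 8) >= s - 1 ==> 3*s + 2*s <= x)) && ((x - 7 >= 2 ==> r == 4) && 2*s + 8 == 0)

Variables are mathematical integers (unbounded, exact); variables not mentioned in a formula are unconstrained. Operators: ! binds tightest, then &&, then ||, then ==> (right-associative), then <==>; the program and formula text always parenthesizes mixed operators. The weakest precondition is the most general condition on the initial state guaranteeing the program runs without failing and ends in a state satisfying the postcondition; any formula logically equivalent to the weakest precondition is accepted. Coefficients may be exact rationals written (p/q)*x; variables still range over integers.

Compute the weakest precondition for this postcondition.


Working backward. After the program, the postcondition (!((1/3)*x + (k + r + 8) >= s - 1 ==> 3*s + 2*s <= x)) && ((x - 7 >= 2 ==> r == 4) && 2*s + 8 == 0) must hold; in canonical form it is (!(k + r + (1/3)*x >= s - 9 ==> 5*s <= x)) && (x >= 9 ==> r == 4) && 2*s == -8.
Before e := 2*k: (!(k + r + (1/3)*x >= s - 9 ==> 5*s <= x)) && (x >= 9 ==> r == 4) && 2*s == -8
Before r := 3*e: (!(3*e + k + (1/3)*x >= s - 9 ==> 5*s <= x)) && (x >= 9 ==> 3*e == 4) && 2*s == -8
Before r := 3*r + 3: (!(3*e + k + (1/3)*x >= s - 9 ==> 5*s <= x)) && (x >= 9 ==> 3*e == 4) && 2*s == -8
Answer: WP = (!(3*e + k + (1/3)*x >= s - 9 ==> 5*s <= x)) && (x >= 9 ==> 3*e == 4) && 2*s == -8


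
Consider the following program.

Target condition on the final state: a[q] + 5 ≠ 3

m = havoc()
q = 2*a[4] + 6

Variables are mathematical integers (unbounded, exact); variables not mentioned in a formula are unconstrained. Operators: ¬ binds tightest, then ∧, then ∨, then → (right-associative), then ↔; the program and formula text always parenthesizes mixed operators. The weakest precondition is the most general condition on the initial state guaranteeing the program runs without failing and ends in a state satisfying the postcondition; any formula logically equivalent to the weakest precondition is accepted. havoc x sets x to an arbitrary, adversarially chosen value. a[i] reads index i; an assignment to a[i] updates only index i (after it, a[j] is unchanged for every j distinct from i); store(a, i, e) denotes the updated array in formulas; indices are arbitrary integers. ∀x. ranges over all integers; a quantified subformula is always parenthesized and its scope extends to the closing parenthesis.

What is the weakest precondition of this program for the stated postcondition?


Working backward. After the program, the postcondition a[q] + 5 ≠ 3 must hold; in canonical form it is a[q] ≠ -2.
Before q := 2*a[4] + 6: a[2*a[4] + 6] ≠ -2
Before havoc m: a[2*a[4] + 6] ≠ -2
Answer: WP = a[2*a[4] + 6] ≠ -2


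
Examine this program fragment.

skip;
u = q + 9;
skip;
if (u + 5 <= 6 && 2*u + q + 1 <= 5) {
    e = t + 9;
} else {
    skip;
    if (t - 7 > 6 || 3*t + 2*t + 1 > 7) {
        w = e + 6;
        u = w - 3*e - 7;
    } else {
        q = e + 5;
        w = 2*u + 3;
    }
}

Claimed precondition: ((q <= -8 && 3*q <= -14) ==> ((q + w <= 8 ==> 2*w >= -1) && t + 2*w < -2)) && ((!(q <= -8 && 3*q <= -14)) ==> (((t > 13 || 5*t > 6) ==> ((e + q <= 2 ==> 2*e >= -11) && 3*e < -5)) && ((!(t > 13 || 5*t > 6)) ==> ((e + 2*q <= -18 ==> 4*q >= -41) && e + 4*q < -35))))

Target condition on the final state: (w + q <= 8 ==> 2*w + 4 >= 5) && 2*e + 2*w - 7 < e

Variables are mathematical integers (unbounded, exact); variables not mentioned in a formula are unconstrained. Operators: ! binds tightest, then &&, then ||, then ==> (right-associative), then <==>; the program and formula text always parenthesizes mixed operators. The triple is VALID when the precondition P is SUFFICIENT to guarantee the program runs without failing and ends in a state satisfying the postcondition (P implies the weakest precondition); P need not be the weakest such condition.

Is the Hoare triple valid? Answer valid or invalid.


Working backward. After the program, the postcondition (w + q <= 8 ==> 2*w + 4 >= 5) && 2*e + 2*w - 7 < e must hold; in canonical form it is (q + w <= 8 ==> 2*w >= 1) && e + 2*w < 7.
Then branch requires (q + w <= 8 ==> 2*w >= 1) && t + 2*w < -2; else branch requires ((t > 13 || 5*t > 6) ==> ((e + q <= 2 ==> 2*e >= -11) && 3*e < -5)) && ((!(t > 13 || 5*t > 6)) ==> ((e + 2*u <= 0 ==> 4*u >= -5) && e + 4*u < 1)).
Before the if: ((u <= 1 && q + 2*u <= 4) ==> ((q + w <= 8 ==> 2*w >= 1) && t + 2*w < -2)) && ((!(u <= 1 && q + 2*u <= 4)) ==> (((t > 13 || 5*t > 6) ==> ((e + q <= 2 ==> 2*e >= -11) && 3*e < -5)) && ((!(t > 13 || 5*t > 6)) ==> ((e + 2*u <= 0 ==> 4*u >= -5) && e + 4*u < 1))))
Before skip: ((u <= 1 && q + 2*u <= 4) ==> ((q + w <= 8 ==> 2*w >= 1) && t + 2*w < -2)) && ((!(u <= 1 && q + 2*u <= 4)) ==> (((t > 13 || 5*t > 6) ==> ((e + q <= 2 ==> 2*e >= -11) && 3*e < -5)) && ((!(t > 13 || 5*t > 6)) ==> ((e + 2*u <= 0 ==> 4*u >= -5) && e + 4*u < 1))))
Before u := q + 9: ((q <= -8 && 3*q <= -14) ==> ((q + w <= 8 ==> 2*w >= 1) && t + 2*w < -2)) && ((!(q <= -8 && 3*q <= -14)) ==> (((t > 13 || 5*t > 6) ==> ((e + q <= 2 ==> 2*e >= -11) && 3*e < -5)) && ((!(t > 13 || 5*t > 6)) ==> ((e + 2*q <= -18 ==> 4*q >= -41) && e + 4*q < -35))))
Before skip: ((q <= -8 && 3*q <= -14) ==> ((q + w <= 8 ==> 2*w >= 1) && t + 2*w < -2)) && ((!(q <= -8 && 3*q <= -14)) ==> (((t > 13 || 5*t > 6) ==> ((e + q <= 2 ==> 2*e >= -11) && 3*e < -5)) && ((!(t > 13 || 5*t > 6)) ==> ((e + 2*q <= -18 ==> 4*q >= -41) && e + 4*q < -35))))
The weakest precondition is ((q <= -8 && 3*q <= -14) ==> ((q + w <= 8 ==> 2*w >= 1) && t + 2*w < -2)) && ((!(q <= -8 && 3*q <= -14)) ==> (((t > 13 || 5*t > 6) ==> ((e + q <= 2 ==> 2*e >= -11) && 3*e < -5)) && ((!(t > 13 || 5*t > 6)) ==> ((e + 2*q <= -18 ==> 4*q >= -41) && e + 4*q < -35)))).
Check whether ((q <= -8 && 3*q <= -14) ==> ((q + w <= 8 ==> 2*w >= -1) && t + 2*w < -2)) && ((!(q <= -8 && 3*q <= -14)) ==> (((t > 13 || 5*t > 6) ==> ((e + q <= 2 ==> 2*e >= -11) && 3*e < -5)) && ((!(t > 13 || 5*t > 6)) ==> ((e + 2*q <= -18 ==> 4*q >= -41) && e + 4*q < -35)))) implies it.
Countermodel: at the initial state e = 0, q = -8, t = -3, w = 0, the precondition holds but the weakest precondition fails.
Answer: invalid


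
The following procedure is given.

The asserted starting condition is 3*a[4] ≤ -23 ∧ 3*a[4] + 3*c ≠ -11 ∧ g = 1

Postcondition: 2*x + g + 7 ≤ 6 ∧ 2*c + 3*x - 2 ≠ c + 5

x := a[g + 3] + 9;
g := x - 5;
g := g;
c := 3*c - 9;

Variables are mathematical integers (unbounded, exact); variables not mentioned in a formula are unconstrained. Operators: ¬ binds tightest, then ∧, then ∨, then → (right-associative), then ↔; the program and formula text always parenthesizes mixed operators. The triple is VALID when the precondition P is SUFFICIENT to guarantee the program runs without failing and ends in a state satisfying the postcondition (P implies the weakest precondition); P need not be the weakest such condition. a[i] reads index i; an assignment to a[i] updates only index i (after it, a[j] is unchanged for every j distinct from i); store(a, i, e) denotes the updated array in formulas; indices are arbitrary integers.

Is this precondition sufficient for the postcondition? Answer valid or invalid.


Working backward. After the program, the postcondition 2*x + g + 7 ≤ 6 ∧ 2*c + 3*x - 2 ≠ c + 5 must hold; in canonical form it is g + 2*x ≤ -1 ∧ c + 3*x ≠ 7.
Before c := 3*c - 9: g + 2*x ≤ -1 ∧ 3*c + 3*x ≠ 16
Before g := g: g + 2*x ≤ -1 ∧ 3*c + 3*x ≠ 16
Before g := x - 5: 3*x ≤ 4 ∧ 3*c + 3*x ≠ 16
Before x := a[g + 3] + 9: 3*a[g + 3] ≤ -23 ∧ 3*a[g + 3] + 3*c ≠ -11
The weakest precondition is 3*a[g + 3] ≤ -23 ∧ 3*a[g + 3] + 3*c ≠ -11.
Check whether 3*a[4] ≤ -23 ∧ 3*a[4] + 3*c ≠ -11 ∧ g = 1 implies it.
Every state satisfying the precondition satisfies the weakest precondition: the implication holds.
Answer: valid
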